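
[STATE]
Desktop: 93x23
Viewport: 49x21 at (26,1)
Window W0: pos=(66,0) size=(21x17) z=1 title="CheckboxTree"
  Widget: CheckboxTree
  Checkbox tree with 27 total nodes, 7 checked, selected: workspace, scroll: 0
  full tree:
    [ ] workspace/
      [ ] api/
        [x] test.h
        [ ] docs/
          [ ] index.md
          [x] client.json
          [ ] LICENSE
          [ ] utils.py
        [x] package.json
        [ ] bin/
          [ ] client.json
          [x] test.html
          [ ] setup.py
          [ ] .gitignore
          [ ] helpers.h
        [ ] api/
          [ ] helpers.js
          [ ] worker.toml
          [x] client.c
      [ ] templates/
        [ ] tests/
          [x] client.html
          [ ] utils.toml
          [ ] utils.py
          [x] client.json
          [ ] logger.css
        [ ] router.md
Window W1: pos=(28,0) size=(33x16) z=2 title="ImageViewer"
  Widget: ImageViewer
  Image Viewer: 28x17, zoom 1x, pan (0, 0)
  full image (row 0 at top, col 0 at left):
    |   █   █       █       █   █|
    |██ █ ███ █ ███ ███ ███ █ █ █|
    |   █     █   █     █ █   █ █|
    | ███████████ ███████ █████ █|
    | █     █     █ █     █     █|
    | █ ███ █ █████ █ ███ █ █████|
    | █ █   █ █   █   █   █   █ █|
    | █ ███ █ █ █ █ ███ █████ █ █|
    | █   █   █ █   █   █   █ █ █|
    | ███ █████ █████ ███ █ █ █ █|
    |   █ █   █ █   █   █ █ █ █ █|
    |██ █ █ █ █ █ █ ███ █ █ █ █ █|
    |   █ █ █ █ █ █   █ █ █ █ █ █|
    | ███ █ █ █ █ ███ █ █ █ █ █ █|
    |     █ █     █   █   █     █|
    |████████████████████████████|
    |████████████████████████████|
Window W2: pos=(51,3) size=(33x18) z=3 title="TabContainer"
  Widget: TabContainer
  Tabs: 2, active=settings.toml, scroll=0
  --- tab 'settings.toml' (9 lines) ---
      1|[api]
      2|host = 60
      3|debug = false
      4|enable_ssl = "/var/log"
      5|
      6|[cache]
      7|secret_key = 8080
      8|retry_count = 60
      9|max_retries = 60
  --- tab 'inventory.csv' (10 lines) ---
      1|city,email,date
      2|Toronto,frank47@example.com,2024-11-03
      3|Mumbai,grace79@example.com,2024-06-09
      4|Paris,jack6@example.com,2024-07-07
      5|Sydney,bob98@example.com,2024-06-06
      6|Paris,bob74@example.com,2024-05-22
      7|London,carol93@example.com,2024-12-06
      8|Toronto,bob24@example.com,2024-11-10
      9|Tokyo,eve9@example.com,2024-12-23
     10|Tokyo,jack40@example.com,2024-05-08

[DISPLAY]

  ┃ ImageViewer                   ┃     ┃ Checkbo
  ┠───────────────────────────────┨     ┠────────
  ┃   █   █       █      ┏━━━━━━━━━━━━━━━━━━━━━━━
  ┃██ █ ███ █ ███ ███ ███┃ TabContainer          
  ┃   █     █   █     █ █┠───────────────────────
  ┃ ███████████ ███████ █┃[settings.toml]│ invent
  ┃ █     █     █ █     █┃───────────────────────
  ┃ █ ███ █ █████ █ ███ █┃[api]                  
  ┃ █ █   █ █   █   █   █┃host = 60              
  ┃ █ ███ █ █ █ █ ███ ███┃debug = false          
  ┃ █   █   █ █   █   █  ┃enable_ssl = "/var/log"
  ┃ ███ █████ █████ ███ █┃                       
  ┃   █ █   █ █   █   █ █┃[cache]                
  ┃██ █ █ █ █ █ █ ███ █ █┃secret_key = 8080      
  ┗━━━━━━━━━━━━━━━━━━━━━━┃retry_count = 60       
                         ┃max_retries = 60       
                         ┃                       
                         ┃                       
                         ┃                       
                         ┗━━━━━━━━━━━━━━━━━━━━━━━
                                                 


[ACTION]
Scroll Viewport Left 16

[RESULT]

                  ┃ ImageViewer                  
                  ┠──────────────────────────────
                  ┃   █   █       █      ┏━━━━━━━
                  ┃██ █ ███ █ ███ ███ ███┃ TabCon
                  ┃   █     █   █     █ █┠───────
                  ┃ ███████████ ███████ █┃[settin
                  ┃ █     █     █ █     █┃───────
                  ┃ █ ███ █ █████ █ ███ █┃[api]  
                  ┃ █ █   █ █   █   █   █┃host = 
                  ┃ █ ███ █ █ █ █ ███ ███┃debug =
                  ┃ █   █   █ █   █   █  ┃enable_
                  ┃ ███ █████ █████ ███ █┃       
                  ┃   █ █   █ █   █   █ █┃[cache]
                  ┃██ █ █ █ █ █ █ ███ █ █┃secret_
                  ┗━━━━━━━━━━━━━━━━━━━━━━┃retry_c
                                         ┃max_ret
                                         ┃       
                                         ┃       
                                         ┃       
                                         ┗━━━━━━━
                                                 


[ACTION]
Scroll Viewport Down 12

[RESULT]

                  ┠──────────────────────────────
                  ┃   █   █       █      ┏━━━━━━━
                  ┃██ █ ███ █ ███ ███ ███┃ TabCon
                  ┃   █     █   █     █ █┠───────
                  ┃ ███████████ ███████ █┃[settin
                  ┃ █     █     █ █     █┃───────
                  ┃ █ ███ █ █████ █ ███ █┃[api]  
                  ┃ █ █   █ █   █   █   █┃host = 
                  ┃ █ ███ █ █ █ █ ███ ███┃debug =
                  ┃ █   █   █ █   █   █  ┃enable_
                  ┃ ███ █████ █████ ███ █┃       
                  ┃   █ █   █ █   █   █ █┃[cache]
                  ┃██ █ █ █ █ █ █ ███ █ █┃secret_
                  ┗━━━━━━━━━━━━━━━━━━━━━━┃retry_c
                                         ┃max_ret
                                         ┃       
                                         ┃       
                                         ┃       
                                         ┗━━━━━━━
                                                 
                                                 


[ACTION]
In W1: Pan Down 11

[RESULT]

                  ┠──────────────────────────────
                  ┃██ █ █ █ █ █ █ ███ █ █┏━━━━━━━
                  ┃   █ █ █ █ █ █   █ █ █┃ TabCon
                  ┃ ███ █ █ █ █ ███ █ █ █┠───────
                  ┃     █ █     █   █   █┃[settin
                  ┃██████████████████████┃───────
                  ┃██████████████████████┃[api]  
                  ┃                      ┃host = 
                  ┃                      ┃debug =
                  ┃                      ┃enable_
                  ┃                      ┃       
                  ┃                      ┃[cache]
                  ┃                      ┃secret_
                  ┗━━━━━━━━━━━━━━━━━━━━━━┃retry_c
                                         ┃max_ret
                                         ┃       
                                         ┃       
                                         ┃       
                                         ┗━━━━━━━
                                                 
                                                 


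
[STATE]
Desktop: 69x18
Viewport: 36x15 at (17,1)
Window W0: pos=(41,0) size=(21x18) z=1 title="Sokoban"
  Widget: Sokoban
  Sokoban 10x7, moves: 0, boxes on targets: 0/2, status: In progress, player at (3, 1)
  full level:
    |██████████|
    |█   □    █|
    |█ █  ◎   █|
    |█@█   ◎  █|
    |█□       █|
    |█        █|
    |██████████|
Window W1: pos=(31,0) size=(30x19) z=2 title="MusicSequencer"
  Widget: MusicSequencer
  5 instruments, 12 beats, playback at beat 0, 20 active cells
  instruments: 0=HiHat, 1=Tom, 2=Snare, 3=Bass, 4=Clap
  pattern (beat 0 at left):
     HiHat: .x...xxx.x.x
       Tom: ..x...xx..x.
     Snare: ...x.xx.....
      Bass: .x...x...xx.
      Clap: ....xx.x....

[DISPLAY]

              ┃ MusicSequencer      
              ┠─────────────────────
              ┃      ▼12345678901   
              ┃ HiHat·█···███·█·█   
              ┃   Tom··█···██··█·   
              ┃ Snare···█·██·····   
              ┃  Bass·█···█···██·   
              ┃  Clap····██·█····   
              ┃                     
              ┃                     
              ┃                     
              ┃                     
              ┃                     
              ┃                     
              ┃                     


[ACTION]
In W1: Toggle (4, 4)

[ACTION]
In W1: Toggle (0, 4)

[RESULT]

              ┃ MusicSequencer      
              ┠─────────────────────
              ┃      ▼12345678901   
              ┃ HiHat·█··████·█·█   
              ┃   Tom··█···██··█·   
              ┃ Snare···█·██·····   
              ┃  Bass·█···█···██·   
              ┃  Clap·····█·█····   
              ┃                     
              ┃                     
              ┃                     
              ┃                     
              ┃                     
              ┃                     
              ┃                     


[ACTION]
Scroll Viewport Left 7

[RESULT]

                     ┃ MusicSequence
                     ┠──────────────
                     ┃      ▼1234567
                     ┃ HiHat·█··████
                     ┃   Tom··█···██
                     ┃ Snare···█·██·
                     ┃  Bass·█···█··
                     ┃  Clap·····█·█
                     ┃              
                     ┃              
                     ┃              
                     ┃              
                     ┃              
                     ┃              
                     ┃              


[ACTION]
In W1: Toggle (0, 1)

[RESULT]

                     ┃ MusicSequence
                     ┠──────────────
                     ┃      ▼1234567
                     ┃ HiHat····████
                     ┃   Tom··█···██
                     ┃ Snare···█·██·
                     ┃  Bass·█···█··
                     ┃  Clap·····█·█
                     ┃              
                     ┃              
                     ┃              
                     ┃              
                     ┃              
                     ┃              
                     ┃              


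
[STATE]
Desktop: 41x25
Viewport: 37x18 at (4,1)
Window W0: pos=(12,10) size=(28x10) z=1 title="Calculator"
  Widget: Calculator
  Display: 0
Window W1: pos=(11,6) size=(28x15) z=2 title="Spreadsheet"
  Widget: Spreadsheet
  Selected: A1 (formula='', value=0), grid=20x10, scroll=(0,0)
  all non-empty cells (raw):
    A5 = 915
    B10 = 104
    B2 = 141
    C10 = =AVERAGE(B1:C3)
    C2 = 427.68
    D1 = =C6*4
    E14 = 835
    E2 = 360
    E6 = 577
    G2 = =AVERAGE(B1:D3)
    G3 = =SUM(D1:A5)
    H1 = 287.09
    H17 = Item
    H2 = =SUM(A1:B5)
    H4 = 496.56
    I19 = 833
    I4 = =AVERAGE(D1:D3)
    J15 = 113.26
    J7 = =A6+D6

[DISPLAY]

                                     
                                     
                                     
                                     
                                     
       ┏━━━━━━━━━━━━━━━━━━━━━━━━━━┓  
       ┃ Spreadsheet              ┃  
       ┠──────────────────────────┨  
       ┃A1:                       ┃  
       ┃       A       B       C  ┃┓ 
       ┃--------------------------┃┃ 
       ┃  1      [0]       0      ┃┨ 
       ┃  2        0     141  427.┃┃ 
       ┃  3        0       0      ┃┃ 
       ┃  4        0       0      ┃┃ 
       ┃  5      915       0      ┃┃ 
       ┃  6        0       0      ┃┃ 
       ┃  7        0       0      ┃┃ 


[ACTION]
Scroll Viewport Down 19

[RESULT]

       ┃ Spreadsheet              ┃  
       ┠──────────────────────────┨  
       ┃A1:                       ┃  
       ┃       A       B       C  ┃┓ 
       ┃--------------------------┃┃ 
       ┃  1      [0]       0      ┃┨ 
       ┃  2        0     141  427.┃┃ 
       ┃  3        0       0      ┃┃ 
       ┃  4        0       0      ┃┃ 
       ┃  5      915       0      ┃┃ 
       ┃  6        0       0      ┃┃ 
       ┃  7        0       0      ┃┃ 
       ┃  8        0       0      ┃┛ 
       ┗━━━━━━━━━━━━━━━━━━━━━━━━━━┛  
                                     
                                     
                                     
                                     


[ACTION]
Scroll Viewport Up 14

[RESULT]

                                     
                                     
                                     
                                     
                                     
                                     
       ┏━━━━━━━━━━━━━━━━━━━━━━━━━━┓  
       ┃ Spreadsheet              ┃  
       ┠──────────────────────────┨  
       ┃A1:                       ┃  
       ┃       A       B       C  ┃┓ 
       ┃--------------------------┃┃ 
       ┃  1      [0]       0      ┃┨ 
       ┃  2        0     141  427.┃┃ 
       ┃  3        0       0      ┃┃ 
       ┃  4        0       0      ┃┃ 
       ┃  5      915       0      ┃┃ 
       ┃  6        0       0      ┃┃ 


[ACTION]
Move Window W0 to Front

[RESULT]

                                     
                                     
                                     
                                     
                                     
                                     
       ┏━━━━━━━━━━━━━━━━━━━━━━━━━━┓  
       ┃ Spreadsheet              ┃  
       ┠──────────────────────────┨  
       ┃A1:                       ┃  
       ┃┏━━━━━━━━━━━━━━━━━━━━━━━━━━┓ 
       ┃┃ Calculator               ┃ 
       ┃┠──────────────────────────┨ 
       ┃┃                         0┃ 
       ┃┃┌───┬───┬───┬───┐         ┃ 
       ┃┃│ 7 │ 8 │ 9 │ ÷ │         ┃ 
       ┃┃├───┼───┼───┼───┤         ┃ 
       ┃┃│ 4 │ 5 │ 6 │ × │         ┃ 


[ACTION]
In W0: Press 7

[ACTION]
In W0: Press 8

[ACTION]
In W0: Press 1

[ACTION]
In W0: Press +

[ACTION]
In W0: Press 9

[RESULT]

                                     
                                     
                                     
                                     
                                     
                                     
       ┏━━━━━━━━━━━━━━━━━━━━━━━━━━┓  
       ┃ Spreadsheet              ┃  
       ┠──────────────────────────┨  
       ┃A1:                       ┃  
       ┃┏━━━━━━━━━━━━━━━━━━━━━━━━━━┓ 
       ┃┃ Calculator               ┃ 
       ┃┠──────────────────────────┨ 
       ┃┃                         9┃ 
       ┃┃┌───┬───┬───┬───┐         ┃ 
       ┃┃│ 7 │ 8 │ 9 │ ÷ │         ┃ 
       ┃┃├───┼───┼───┼───┤         ┃ 
       ┃┃│ 4 │ 5 │ 6 │ × │         ┃ 


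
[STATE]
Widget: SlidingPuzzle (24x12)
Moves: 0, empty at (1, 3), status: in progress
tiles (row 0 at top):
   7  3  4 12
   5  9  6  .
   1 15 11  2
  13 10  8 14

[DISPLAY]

┌────┬────┬────┬────┐   
│  7 │  3 │  4 │ 12 │   
├────┼────┼────┼────┤   
│  5 │  9 │  6 │    │   
├────┼────┼────┼────┤   
│  1 │ 15 │ 11 │  2 │   
├────┼────┼────┼────┤   
│ 13 │ 10 │  8 │ 14 │   
└────┴────┴────┴────┘   
Moves: 0                
                        
                        


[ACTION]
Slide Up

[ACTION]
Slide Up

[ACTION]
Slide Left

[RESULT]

┌────┬────┬────┬────┐   
│  7 │  3 │  4 │ 12 │   
├────┼────┼────┼────┤   
│  5 │  9 │  6 │  2 │   
├────┼────┼────┼────┤   
│  1 │ 15 │ 11 │ 14 │   
├────┼────┼────┼────┤   
│ 13 │ 10 │  8 │    │   
└────┴────┴────┴────┘   
Moves: 2                
                        
                        


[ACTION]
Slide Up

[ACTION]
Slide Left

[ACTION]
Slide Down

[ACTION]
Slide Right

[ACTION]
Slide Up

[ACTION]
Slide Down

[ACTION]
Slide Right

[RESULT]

┌────┬────┬────┬────┐   
│  7 │  3 │  4 │ 12 │   
├────┼────┼────┼────┤   
│  5 │  9 │  6 │  2 │   
├────┼────┼────┼────┤   
│  1 │    │ 15 │ 11 │   
├────┼────┼────┼────┤   
│ 13 │ 10 │  8 │ 14 │   
└────┴────┴────┴────┘   
Moves: 7                
                        
                        


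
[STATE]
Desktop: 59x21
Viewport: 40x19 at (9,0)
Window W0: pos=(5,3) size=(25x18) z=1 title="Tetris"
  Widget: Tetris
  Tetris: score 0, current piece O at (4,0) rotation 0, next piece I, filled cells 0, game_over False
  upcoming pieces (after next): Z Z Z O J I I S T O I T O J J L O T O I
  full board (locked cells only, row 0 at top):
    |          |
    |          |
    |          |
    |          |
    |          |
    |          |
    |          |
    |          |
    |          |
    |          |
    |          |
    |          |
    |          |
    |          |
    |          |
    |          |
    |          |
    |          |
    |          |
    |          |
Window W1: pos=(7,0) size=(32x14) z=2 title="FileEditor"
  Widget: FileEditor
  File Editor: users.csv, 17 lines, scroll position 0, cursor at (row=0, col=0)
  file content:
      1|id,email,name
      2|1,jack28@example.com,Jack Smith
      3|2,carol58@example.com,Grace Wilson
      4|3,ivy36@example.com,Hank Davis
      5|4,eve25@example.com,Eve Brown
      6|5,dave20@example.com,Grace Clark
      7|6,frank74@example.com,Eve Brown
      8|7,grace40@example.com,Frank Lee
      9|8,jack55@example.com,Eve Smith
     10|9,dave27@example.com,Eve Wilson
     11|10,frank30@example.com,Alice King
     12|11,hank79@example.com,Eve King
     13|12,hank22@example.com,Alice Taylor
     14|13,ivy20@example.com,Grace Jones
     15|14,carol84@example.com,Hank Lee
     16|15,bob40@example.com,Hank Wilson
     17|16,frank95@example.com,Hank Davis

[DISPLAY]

━━━━━━━━━━━━━━━━━━━━━━━━━━━━━┓          
FileEditor                   ┃          
─────────────────────────────┨          
d,email,name                ▲┃          
,jack28@example.com,Jack Smi█┃          
,carol58@example.com,Grace W░┃          
,ivy36@example.com,Hank Davi░┃          
,eve25@example.com,Eve Brown░┃          
,dave20@example.com,Grace Cl░┃          
,frank74@example.com,Eve Bro░┃          
,grace40@example.com,Frank L░┃          
,jack55@example.com,Eve Smit░┃          
,dave27@example.com,Eve Wils▼┃          
━━━━━━━━━━━━━━━━━━━━━━━━━━━━━┛          
       │            ┃                   
       │            ┃                   
       │            ┃                   
       │            ┃                   
       │            ┃                   


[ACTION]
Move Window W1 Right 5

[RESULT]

   ┏━━━━━━━━━━━━━━━━━━━━━━━━━━━━━━┓     
   ┃ FileEditor                   ┃     
   ┠──────────────────────────────┨     
━━━┃█d,email,name                ▲┃     
tri┃1,jack28@example.com,Jack Smi█┃     
───┃2,carol58@example.com,Grace W░┃     
   ┃3,ivy36@example.com,Hank Davi░┃     
   ┃4,eve25@example.com,Eve Brown░┃     
   ┃5,dave20@example.com,Grace Cl░┃     
   ┃6,frank74@example.com,Eve Bro░┃     
   ┃7,grace40@example.com,Frank L░┃     
   ┃8,jack55@example.com,Eve Smit░┃     
   ┃9,dave27@example.com,Eve Wils▼┃     
   ┗━━━━━━━━━━━━━━━━━━━━━━━━━━━━━━┛     
       │            ┃                   
       │            ┃                   
       │            ┃                   
       │            ┃                   
       │            ┃                   


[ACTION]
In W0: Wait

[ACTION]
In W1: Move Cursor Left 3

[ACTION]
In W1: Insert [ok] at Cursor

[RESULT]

   ┏━━━━━━━━━━━━━━━━━━━━━━━━━━━━━━┓     
   ┃ FileEditor                   ┃     
   ┠──────────────────────────────┨     
━━━┃ok█d,email,name              ▲┃     
tri┃1,jack28@example.com,Jack Smi█┃     
───┃2,carol58@example.com,Grace W░┃     
   ┃3,ivy36@example.com,Hank Davi░┃     
   ┃4,eve25@example.com,Eve Brown░┃     
   ┃5,dave20@example.com,Grace Cl░┃     
   ┃6,frank74@example.com,Eve Bro░┃     
   ┃7,grace40@example.com,Frank L░┃     
   ┃8,jack55@example.com,Eve Smit░┃     
   ┃9,dave27@example.com,Eve Wils▼┃     
   ┗━━━━━━━━━━━━━━━━━━━━━━━━━━━━━━┛     
       │            ┃                   
       │            ┃                   
       │            ┃                   
       │            ┃                   
       │            ┃                   


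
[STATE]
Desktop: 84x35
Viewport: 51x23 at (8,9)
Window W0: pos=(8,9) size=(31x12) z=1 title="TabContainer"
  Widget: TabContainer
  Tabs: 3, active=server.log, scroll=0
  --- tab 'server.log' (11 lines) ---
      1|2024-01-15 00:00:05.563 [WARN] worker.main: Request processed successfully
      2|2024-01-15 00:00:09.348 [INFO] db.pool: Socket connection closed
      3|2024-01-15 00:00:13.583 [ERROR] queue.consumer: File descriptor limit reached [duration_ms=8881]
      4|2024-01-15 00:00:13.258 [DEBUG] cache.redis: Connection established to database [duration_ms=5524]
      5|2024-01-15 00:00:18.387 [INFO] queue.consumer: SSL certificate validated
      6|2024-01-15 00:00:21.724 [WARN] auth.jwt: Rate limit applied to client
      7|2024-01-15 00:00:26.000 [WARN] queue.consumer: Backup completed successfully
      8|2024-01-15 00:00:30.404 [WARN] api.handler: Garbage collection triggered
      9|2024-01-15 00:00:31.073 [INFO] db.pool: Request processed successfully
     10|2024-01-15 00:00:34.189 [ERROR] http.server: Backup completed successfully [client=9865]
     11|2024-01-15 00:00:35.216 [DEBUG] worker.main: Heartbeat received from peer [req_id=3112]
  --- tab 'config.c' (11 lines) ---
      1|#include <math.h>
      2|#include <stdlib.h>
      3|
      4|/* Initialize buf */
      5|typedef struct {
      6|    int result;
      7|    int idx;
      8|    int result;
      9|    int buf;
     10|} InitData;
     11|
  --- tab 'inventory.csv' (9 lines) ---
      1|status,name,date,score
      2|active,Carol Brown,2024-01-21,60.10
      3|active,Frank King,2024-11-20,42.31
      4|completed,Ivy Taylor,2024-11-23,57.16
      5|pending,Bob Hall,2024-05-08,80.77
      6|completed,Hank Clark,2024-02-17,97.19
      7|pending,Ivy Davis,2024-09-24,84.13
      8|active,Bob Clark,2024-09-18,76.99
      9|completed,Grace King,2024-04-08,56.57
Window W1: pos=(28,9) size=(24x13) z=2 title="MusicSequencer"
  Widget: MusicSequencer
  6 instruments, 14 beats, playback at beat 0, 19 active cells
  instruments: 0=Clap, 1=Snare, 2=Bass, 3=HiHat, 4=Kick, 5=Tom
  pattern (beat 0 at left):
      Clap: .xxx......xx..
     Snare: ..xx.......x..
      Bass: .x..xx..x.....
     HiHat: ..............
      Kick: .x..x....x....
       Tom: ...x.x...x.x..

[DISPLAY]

┏━━━━━━━━━━━━━━━━━━━┏━━━━━━━━━━━━━━━━━━━━━━┓       
┃ TabContainer      ┃ MusicSequencer       ┃       
┠───────────────────┠──────────────────────┨       
┃[server.log]│ confi┃      ▼1234567890123  ┃       
┃───────────────────┃  Clap·███······██··  ┃       
┃2024-01-15 00:00:05┃ Snare··██·······█··  ┃       
┃2024-01-15 00:00:09┃  Bass·█··██··█·····  ┃       
┃2024-01-15 00:00:13┃ HiHat··············  ┃       
┃2024-01-15 00:00:13┃  Kick·█··█····█····  ┃       
┃2024-01-15 00:00:18┃   Tom···█·█···█·█··  ┃       
┃2024-01-15 00:00:21┃                      ┃       
┗━━━━━━━━━━━━━━━━━━━┃                      ┃       
                    ┗━━━━━━━━━━━━━━━━━━━━━━┛       
                                                   
                                                   
                                                   
                                                   
                                                   
                                                   
                                                   
                                                   
                                                   
                                                   


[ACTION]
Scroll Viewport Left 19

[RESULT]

        ┏━━━━━━━━━━━━━━━━━━━┏━━━━━━━━━━━━━━━━━━━━━━
        ┃ TabContainer      ┃ MusicSequencer       
        ┠───────────────────┠──────────────────────
        ┃[server.log]│ confi┃      ▼1234567890123  
        ┃───────────────────┃  Clap·███······██··  
        ┃2024-01-15 00:00:05┃ Snare··██·······█··  
        ┃2024-01-15 00:00:09┃  Bass·█··██··█·····  
        ┃2024-01-15 00:00:13┃ HiHat··············  
        ┃2024-01-15 00:00:13┃  Kick·█··█····█····  
        ┃2024-01-15 00:00:18┃   Tom···█·█···█·█··  
        ┃2024-01-15 00:00:21┃                      
        ┗━━━━━━━━━━━━━━━━━━━┃                      
                            ┗━━━━━━━━━━━━━━━━━━━━━━
                                                   
                                                   
                                                   
                                                   
                                                   
                                                   
                                                   
                                                   
                                                   
                                                   


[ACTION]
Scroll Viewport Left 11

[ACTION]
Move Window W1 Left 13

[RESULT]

        ┏━━━━━━┏━━━━━━━━━━━━━━━━━━━━━━┓            
        ┃ TabCo┃ MusicSequencer       ┃            
        ┠──────┠──────────────────────┨            
        ┃[serve┃      ▼1234567890123  ┃            
        ┃──────┃  Clap·███······██··  ┃            
        ┃2024-0┃ Snare··██·······█··  ┃            
        ┃2024-0┃  Bass·█··██··█·····  ┃            
        ┃2024-0┃ HiHat··············  ┃            
        ┃2024-0┃  Kick·█··█····█····  ┃            
        ┃2024-0┃   Tom···█·█···█·█··  ┃            
        ┃2024-0┃                      ┃            
        ┗━━━━━━┃                      ┃            
               ┗━━━━━━━━━━━━━━━━━━━━━━┛            
                                                   
                                                   
                                                   
                                                   
                                                   
                                                   
                                                   
                                                   
                                                   
                                                   


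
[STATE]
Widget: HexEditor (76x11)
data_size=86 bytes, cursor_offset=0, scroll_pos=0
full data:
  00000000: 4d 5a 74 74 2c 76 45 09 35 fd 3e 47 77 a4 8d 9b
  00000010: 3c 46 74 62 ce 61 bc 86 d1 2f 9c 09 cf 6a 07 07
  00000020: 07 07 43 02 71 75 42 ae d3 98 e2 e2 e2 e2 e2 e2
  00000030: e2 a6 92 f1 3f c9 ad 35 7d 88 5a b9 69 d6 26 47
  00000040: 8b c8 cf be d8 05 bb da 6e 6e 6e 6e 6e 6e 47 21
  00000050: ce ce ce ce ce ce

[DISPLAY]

00000000  4D 5a 74 74 2c 76 45 09  35 fd 3e 47 77 a4 8d 9b  |MZtt,vE.5.>Gw..
00000010  3c 46 74 62 ce 61 bc 86  d1 2f 9c 09 cf 6a 07 07  |<Ftb.a.../...j.
00000020  07 07 43 02 71 75 42 ae  d3 98 e2 e2 e2 e2 e2 e2  |..C.quB........
00000030  e2 a6 92 f1 3f c9 ad 35  7d 88 5a b9 69 d6 26 47  |....?..5}.Z.i.&
00000040  8b c8 cf be d8 05 bb da  6e 6e 6e 6e 6e 6e 47 21  |........nnnnnnG
00000050  ce ce ce ce ce ce                                 |......         
                                                                            
                                                                            
                                                                            
                                                                            
                                                                            


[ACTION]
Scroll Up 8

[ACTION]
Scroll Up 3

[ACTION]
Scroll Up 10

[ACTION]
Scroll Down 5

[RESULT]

00000050  ce ce ce ce ce ce                                 |......         
                                                                            
                                                                            
                                                                            
                                                                            
                                                                            
                                                                            
                                                                            
                                                                            
                                                                            
                                                                            


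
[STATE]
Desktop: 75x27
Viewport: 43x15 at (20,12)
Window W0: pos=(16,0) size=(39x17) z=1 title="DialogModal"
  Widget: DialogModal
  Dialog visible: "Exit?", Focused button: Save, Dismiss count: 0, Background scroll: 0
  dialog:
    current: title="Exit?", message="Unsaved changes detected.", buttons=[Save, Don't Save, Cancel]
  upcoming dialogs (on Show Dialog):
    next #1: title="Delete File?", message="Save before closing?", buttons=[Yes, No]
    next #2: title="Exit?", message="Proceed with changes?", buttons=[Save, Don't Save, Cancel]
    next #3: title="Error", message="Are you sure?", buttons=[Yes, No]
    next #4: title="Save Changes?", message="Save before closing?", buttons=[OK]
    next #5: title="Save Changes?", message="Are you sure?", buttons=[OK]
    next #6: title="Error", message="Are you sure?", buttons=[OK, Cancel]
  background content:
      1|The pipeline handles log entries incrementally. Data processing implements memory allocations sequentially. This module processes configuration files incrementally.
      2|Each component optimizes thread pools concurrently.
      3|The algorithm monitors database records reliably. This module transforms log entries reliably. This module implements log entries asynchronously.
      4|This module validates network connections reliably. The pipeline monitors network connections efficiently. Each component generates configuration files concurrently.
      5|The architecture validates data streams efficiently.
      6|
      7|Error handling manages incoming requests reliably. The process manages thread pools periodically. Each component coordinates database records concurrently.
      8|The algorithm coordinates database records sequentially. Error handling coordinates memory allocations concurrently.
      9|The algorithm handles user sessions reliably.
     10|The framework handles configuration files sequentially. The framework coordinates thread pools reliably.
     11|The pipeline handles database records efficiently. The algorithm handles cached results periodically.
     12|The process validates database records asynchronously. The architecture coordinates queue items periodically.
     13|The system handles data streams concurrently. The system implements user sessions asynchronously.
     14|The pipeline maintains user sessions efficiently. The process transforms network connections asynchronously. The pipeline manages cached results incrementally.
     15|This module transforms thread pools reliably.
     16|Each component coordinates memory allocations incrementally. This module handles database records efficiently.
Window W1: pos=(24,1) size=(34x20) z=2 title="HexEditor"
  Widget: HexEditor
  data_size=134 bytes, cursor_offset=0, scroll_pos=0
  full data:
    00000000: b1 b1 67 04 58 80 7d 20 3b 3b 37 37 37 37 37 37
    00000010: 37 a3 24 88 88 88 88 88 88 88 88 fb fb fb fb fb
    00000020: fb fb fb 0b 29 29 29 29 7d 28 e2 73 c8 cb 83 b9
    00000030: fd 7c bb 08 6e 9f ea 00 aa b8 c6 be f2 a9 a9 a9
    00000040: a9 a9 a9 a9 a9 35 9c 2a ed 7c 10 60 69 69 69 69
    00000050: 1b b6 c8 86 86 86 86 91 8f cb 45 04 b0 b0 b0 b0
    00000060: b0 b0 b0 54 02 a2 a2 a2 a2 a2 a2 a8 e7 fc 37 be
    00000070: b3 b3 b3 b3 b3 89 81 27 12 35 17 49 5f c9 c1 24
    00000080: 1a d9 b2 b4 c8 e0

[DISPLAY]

 fra┃00000080  1a d9 b2 b4 c8 e0     ┃     
 pip┃                                ┃     
 pro┃                                ┃     
 sys┃                                ┃     
━━━━┃                                ┃     
    ┃                                ┃     
    ┃                                ┃     
    ┃                                ┃     
    ┗━━━━━━━━━━━━━━━━━━━━━━━━━━━━━━━━┛     
                                           
                                           
                                           
                                           
                                           
                                           


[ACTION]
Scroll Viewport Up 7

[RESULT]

 alg┃00000010  37 a3 24 88 88 88 88 8┃     
s mo┃00000020  fb fb fb 0b 29 29 29 2┃     
────┃00000030  fd 7c bb 08 6e 9f ea 0┃     
    ┃00000040  a9 a9 a9 a9 a9 35 9c 2┃     
  Un┃00000050  1b b6 c8 86 86 86 86 9┃     
 [Sa┃00000060  b0 b0 b0 54 02 a2 a2 a┃     
────┃00000070  b3 b3 b3 b3 b3 89 81 2┃     
 fra┃00000080  1a d9 b2 b4 c8 e0     ┃     
 pip┃                                ┃     
 pro┃                                ┃     
 sys┃                                ┃     
━━━━┃                                ┃     
    ┃                                ┃     
    ┃                                ┃     
    ┃                                ┃     


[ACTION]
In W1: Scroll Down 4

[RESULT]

 alg┃00000050  1b b6 c8 86 86 86 86 9┃     
s mo┃00000060  b0 b0 b0 54 02 a2 a2 a┃     
────┃00000070  b3 b3 b3 b3 b3 89 81 2┃     
    ┃00000080  1a d9 b2 b4 c8 e0     ┃     
  Un┃                                ┃     
 [Sa┃                                ┃     
────┃                                ┃     
 fra┃                                ┃     
 pip┃                                ┃     
 pro┃                                ┃     
 sys┃                                ┃     
━━━━┃                                ┃     
    ┃                                ┃     
    ┃                                ┃     
    ┃                                ┃     


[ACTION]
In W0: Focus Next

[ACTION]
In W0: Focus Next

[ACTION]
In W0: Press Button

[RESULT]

 alg┃00000050  1b b6 c8 86 86 86 86 9┃     
s mo┃00000060  b0 b0 b0 54 02 a2 a2 a┃     
 arc┃00000070  b3 b3 b3 b3 b3 89 81 2┃     
    ┃00000080  1a d9 b2 b4 c8 e0     ┃     
or h┃                                ┃     
 alg┃                                ┃     
 alg┃                                ┃     
 fra┃                                ┃     
 pip┃                                ┃     
 pro┃                                ┃     
 sys┃                                ┃     
━━━━┃                                ┃     
    ┃                                ┃     
    ┃                                ┃     
    ┃                                ┃     
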